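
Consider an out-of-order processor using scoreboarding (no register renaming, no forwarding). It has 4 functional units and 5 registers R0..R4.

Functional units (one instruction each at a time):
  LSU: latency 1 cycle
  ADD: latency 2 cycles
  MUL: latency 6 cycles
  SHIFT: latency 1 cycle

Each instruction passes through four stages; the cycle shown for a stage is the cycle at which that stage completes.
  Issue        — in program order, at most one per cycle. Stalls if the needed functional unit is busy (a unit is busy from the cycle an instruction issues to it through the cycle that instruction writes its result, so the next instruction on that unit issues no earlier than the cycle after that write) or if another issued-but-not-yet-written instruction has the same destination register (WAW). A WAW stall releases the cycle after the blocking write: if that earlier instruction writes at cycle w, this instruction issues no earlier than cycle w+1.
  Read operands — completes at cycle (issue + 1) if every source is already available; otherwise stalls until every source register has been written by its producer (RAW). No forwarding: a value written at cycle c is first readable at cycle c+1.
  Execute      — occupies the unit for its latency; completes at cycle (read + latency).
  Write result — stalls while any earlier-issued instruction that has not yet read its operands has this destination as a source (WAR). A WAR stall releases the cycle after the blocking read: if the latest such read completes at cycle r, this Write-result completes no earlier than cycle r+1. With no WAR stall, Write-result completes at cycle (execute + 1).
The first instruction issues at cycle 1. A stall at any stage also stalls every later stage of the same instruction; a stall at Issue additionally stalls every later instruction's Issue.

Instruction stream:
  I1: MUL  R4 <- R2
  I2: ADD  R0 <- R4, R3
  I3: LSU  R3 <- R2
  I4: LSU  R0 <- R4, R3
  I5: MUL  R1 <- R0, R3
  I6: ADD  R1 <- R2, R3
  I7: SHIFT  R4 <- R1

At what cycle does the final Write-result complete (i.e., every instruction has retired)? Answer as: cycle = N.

cycle = 33

I1  is:1  ro:2  ex:8  wr:9
I2  is:2  ro:10  ex:12  wr:13  — RAW R4: wait I1 write@9
I3  is:3  ro:4  ex:5  wr:11  — WAR R3: wait I2 read@10
I4  is:14  ro:15  ex:16  wr:17  — WAW R0: wait I2 write@13
I5  is:15  ro:18  ex:24  wr:25  — RAW R0: wait I4 write@17
I6  is:26  ro:27  ex:29  wr:30  — WAW R1: wait I5 write@25
I7  is:27  ro:31  ex:32  wr:33  — RAW R1: wait I6 write@30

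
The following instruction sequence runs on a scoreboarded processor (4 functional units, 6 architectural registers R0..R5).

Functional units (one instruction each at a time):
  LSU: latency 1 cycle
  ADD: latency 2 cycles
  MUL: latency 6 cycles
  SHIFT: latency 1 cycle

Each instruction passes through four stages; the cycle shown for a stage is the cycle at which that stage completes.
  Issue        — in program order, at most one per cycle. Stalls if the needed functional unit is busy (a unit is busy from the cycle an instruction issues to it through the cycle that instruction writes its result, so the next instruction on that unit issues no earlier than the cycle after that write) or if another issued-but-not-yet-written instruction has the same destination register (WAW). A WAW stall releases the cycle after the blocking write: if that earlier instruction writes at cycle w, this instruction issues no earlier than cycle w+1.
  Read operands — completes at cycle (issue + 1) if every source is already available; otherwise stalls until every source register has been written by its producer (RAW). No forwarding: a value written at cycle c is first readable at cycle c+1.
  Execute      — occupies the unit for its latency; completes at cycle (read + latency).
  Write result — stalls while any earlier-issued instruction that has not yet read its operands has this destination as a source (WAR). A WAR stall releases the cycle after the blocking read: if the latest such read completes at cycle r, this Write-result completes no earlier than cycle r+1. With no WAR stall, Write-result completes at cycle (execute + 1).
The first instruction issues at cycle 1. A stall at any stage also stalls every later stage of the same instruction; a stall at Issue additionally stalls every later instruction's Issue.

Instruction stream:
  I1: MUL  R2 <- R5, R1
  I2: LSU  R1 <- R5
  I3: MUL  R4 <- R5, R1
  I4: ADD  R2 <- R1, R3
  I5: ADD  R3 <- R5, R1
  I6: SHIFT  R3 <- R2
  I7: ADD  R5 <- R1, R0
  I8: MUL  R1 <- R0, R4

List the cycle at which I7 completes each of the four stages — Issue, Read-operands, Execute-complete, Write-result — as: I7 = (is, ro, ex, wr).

I7 = (22, 23, 25, 26)

c1: I1→MUL
c2: I1 RO; I2→LSU
c3: I2 RO
c4: I2 EX
c5: I2 WR R1
c8: I1 EX
c9: I1 WR R2
c10: I3→MUL
c11: I3 RO; I4→ADD
c12: I4 RO
c14: I4 EX
c15: I4 WR R2
c16: I5→ADD
c17: I3 EX; I5 RO
c18: I3 WR R4
c19: I5 EX
c20: I5 WR R3
c21: I6→SHIFT
c22: I6 RO; I7→ADD
c23: I6 EX; I7 RO; I8→MUL
c24: I6 WR R3; I8 RO
c25: I7 EX
c26: I7 WR R5
c30: I8 EX
c31: I8 WR R1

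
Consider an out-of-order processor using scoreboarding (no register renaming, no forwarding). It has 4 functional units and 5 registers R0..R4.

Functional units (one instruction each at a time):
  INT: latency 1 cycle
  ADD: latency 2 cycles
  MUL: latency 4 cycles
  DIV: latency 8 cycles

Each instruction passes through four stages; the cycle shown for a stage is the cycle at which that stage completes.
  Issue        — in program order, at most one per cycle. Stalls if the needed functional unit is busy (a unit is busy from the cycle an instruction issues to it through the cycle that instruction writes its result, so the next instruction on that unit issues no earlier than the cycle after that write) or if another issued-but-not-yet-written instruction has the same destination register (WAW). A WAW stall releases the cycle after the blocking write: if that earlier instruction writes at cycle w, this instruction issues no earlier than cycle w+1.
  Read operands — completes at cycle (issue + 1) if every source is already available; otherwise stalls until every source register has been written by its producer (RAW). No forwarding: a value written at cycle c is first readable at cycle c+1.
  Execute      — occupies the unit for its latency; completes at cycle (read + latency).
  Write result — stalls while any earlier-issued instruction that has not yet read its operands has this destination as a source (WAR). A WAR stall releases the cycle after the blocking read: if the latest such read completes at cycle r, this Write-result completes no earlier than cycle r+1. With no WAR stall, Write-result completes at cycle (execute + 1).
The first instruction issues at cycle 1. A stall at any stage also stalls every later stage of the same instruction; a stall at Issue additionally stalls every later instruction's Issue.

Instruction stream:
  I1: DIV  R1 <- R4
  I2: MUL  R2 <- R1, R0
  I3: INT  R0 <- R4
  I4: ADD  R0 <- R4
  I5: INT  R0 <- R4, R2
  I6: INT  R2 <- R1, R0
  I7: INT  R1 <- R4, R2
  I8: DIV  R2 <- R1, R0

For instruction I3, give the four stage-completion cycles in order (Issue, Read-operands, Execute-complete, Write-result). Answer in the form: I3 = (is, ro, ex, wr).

I3 = (3, 4, 5, 13)

c1: I1 issues→DIV
c2: I1 reads | I2 issues→MUL
c3: I3 issues→INT
c4: I3 reads
c5: I3 exec-done
c10: I1 exec-done
c11: I1 writes R1
c12: I2 reads
c13: I3 writes R0
c14: I4 issues→ADD
c15: I4 reads
c16: I2 exec-done
c17: I2 writes R2 | I4 exec-done
c18: I4 writes R0
c19: I5 issues→INT
c20: I5 reads
c21: I5 exec-done
c22: I5 writes R0
c23: I6 issues→INT
c24: I6 reads
c25: I6 exec-done
c26: I6 writes R2
c27: I7 issues→INT
c28: I7 reads | I8 issues→DIV
c29: I7 exec-done
c30: I7 writes R1
c31: I8 reads
c39: I8 exec-done
c40: I8 writes R2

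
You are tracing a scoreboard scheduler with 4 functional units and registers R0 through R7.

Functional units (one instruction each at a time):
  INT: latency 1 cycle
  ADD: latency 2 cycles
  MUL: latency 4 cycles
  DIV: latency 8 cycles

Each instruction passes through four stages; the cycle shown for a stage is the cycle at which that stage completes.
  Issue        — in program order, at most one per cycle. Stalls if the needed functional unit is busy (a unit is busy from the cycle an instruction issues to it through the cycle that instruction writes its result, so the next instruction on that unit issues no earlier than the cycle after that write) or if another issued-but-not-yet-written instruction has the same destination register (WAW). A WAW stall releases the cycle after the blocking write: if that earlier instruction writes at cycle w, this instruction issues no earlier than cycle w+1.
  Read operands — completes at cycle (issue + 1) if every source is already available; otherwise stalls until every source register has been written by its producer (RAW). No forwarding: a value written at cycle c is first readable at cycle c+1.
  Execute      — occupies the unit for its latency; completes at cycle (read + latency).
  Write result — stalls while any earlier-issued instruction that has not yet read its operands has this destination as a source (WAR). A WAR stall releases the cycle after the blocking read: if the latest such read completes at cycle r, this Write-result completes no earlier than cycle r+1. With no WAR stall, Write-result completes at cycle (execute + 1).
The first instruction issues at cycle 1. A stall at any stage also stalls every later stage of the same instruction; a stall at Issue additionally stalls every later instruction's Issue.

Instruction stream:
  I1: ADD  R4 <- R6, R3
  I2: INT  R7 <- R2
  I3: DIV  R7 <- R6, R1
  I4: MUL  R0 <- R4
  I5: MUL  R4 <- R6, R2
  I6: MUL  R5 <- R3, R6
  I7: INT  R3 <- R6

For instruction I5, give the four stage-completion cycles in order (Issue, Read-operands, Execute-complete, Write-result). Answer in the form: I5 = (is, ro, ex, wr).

I5 = (14, 15, 19, 20)

cycle 1: I1 issues→ADD
cycle 2: I1 reads, I2 issues→INT
cycle 3: I2 reads
cycle 4: I1 exec-done, I2 exec-done
cycle 5: I1 writes R4, I2 writes R7
cycle 6: I3 issues→DIV
cycle 7: I3 reads, I4 issues→MUL
cycle 8: I4 reads
cycle 12: I4 exec-done
cycle 13: I4 writes R0
cycle 14: I5 issues→MUL
cycle 15: I3 exec-done, I5 reads
cycle 16: I3 writes R7
cycle 19: I5 exec-done
cycle 20: I5 writes R4
cycle 21: I6 issues→MUL
cycle 22: I6 reads, I7 issues→INT
cycle 23: I7 reads
cycle 24: I7 exec-done
cycle 25: I7 writes R3
cycle 26: I6 exec-done
cycle 27: I6 writes R5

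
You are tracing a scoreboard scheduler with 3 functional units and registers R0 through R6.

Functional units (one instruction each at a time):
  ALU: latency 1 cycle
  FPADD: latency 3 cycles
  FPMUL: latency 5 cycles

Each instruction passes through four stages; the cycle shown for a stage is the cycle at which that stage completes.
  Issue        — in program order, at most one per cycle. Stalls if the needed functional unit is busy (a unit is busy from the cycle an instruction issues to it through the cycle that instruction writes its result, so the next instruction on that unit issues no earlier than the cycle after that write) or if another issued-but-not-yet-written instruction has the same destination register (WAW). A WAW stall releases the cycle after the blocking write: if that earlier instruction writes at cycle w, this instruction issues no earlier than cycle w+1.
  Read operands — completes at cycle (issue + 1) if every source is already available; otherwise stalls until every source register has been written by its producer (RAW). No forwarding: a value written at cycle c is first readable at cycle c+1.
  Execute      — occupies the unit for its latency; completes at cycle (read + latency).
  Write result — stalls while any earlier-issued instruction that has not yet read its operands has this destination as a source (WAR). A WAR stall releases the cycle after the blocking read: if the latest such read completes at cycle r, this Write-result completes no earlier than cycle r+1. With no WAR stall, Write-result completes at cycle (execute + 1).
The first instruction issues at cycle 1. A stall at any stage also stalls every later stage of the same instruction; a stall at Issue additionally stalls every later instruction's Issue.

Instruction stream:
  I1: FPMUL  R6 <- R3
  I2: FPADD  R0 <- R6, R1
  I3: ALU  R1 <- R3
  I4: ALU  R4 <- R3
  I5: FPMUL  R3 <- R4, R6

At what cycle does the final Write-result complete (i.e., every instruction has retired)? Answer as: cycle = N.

1) issue 1, read 2, done 7, write 8
2) issue 2, read 9, done 12, write 13  <RAW R6: wait I1 write@8>
3) issue 3, read 4, done 5, write 10  <WAR R1: wait I2 read@9>
4) issue 11, read 12, done 13, write 14  <struct: ALU busy until I3 writes@10>
5) issue 12, read 15, done 20, write 21  <RAW R4: wait I4 write@14>

cycle = 21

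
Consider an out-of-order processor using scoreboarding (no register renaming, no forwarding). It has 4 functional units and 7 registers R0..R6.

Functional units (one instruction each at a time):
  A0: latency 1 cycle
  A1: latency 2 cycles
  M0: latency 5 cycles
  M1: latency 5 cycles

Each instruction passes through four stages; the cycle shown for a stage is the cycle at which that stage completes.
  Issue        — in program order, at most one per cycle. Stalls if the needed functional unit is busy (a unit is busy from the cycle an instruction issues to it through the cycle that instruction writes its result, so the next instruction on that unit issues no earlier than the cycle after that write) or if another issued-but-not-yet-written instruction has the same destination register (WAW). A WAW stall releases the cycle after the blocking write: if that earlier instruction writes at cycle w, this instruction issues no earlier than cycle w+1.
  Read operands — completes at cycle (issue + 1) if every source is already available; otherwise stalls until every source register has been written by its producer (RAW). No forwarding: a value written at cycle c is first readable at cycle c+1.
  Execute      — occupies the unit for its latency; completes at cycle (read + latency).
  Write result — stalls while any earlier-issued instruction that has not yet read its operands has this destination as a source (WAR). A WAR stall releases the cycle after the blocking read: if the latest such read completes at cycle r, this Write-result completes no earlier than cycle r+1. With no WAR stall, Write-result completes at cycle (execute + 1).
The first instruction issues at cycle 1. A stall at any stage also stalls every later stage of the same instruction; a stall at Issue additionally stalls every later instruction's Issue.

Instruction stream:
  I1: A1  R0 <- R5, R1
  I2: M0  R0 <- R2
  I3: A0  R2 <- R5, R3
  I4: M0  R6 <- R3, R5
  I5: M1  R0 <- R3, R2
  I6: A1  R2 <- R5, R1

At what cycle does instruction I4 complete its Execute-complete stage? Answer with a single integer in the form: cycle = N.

1) issue 1, read 2, done 4, write 5
2) issue 6, read 7, done 12, write 13  <WAW R0: wait I1 write@5>
3) issue 7, read 8, done 9, write 10
4) issue 14, read 15, done 20, write 21  <struct: M0 busy until I2 writes@13>
5) issue 15, read 16, done 21, write 22
6) issue 16, read 17, done 19, write 20

cycle = 20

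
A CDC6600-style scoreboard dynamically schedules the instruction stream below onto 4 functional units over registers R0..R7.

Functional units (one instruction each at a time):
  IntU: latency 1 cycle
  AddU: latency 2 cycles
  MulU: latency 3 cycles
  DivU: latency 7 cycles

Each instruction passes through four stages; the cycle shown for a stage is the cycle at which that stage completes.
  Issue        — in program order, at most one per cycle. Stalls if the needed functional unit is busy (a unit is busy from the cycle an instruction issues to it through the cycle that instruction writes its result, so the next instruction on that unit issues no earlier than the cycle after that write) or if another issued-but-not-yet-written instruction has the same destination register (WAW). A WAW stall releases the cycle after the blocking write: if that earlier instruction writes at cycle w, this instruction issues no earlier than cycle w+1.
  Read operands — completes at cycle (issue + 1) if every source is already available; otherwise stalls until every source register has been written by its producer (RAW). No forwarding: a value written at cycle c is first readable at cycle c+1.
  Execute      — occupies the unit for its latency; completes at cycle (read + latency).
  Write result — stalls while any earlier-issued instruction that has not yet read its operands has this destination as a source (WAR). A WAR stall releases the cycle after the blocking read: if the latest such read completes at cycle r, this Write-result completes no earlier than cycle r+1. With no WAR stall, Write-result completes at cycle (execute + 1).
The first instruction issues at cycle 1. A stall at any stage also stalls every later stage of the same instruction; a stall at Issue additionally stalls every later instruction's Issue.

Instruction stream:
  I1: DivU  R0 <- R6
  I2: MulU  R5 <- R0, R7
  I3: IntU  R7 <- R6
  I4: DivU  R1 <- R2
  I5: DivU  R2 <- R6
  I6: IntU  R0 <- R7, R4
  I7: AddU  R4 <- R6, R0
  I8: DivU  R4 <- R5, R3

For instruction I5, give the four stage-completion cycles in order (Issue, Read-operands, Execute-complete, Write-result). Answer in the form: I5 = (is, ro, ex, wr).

I5 = (21, 22, 29, 30)

t=1  I1→DivU
t=2  I1 RO, I2→MulU
t=3  I3→IntU
t=4  I3 RO
t=5  I3 EX
t=9  I1 EX
t=10  I1 WR R0
t=11  I2 RO, I4→DivU
t=12  I3 WR R7, I4 RO
t=14  I2 EX
t=15  I2 WR R5
t=19  I4 EX
t=20  I4 WR R1
t=21  I5→DivU
t=22  I5 RO, I6→IntU
t=23  I6 RO, I7→AddU
t=24  I6 EX
t=25  I6 WR R0
t=26  I7 RO
t=28  I7 EX
t=29  I5 EX, I7 WR R4
t=30  I5 WR R2
t=31  I8→DivU
t=32  I8 RO
t=39  I8 EX
t=40  I8 WR R4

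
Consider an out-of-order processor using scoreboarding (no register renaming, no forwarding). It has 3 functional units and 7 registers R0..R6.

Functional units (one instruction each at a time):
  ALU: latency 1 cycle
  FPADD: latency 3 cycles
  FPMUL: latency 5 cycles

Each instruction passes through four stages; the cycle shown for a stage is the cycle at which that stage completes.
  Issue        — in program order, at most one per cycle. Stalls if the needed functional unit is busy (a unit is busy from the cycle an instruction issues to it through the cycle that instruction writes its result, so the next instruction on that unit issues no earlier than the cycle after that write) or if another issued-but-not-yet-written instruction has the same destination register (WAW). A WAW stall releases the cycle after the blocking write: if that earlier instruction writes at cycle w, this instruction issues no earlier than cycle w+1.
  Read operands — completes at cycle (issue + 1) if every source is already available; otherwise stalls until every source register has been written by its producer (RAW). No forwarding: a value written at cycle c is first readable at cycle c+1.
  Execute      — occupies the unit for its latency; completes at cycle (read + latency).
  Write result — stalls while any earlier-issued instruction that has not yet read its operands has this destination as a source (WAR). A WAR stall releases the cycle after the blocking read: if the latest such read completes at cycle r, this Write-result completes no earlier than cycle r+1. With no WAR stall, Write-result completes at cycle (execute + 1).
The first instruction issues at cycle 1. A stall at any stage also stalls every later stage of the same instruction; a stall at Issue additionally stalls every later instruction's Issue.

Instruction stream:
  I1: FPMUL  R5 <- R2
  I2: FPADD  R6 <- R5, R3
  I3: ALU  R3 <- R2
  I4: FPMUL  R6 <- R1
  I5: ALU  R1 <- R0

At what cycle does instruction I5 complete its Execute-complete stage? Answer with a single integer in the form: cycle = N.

[1] I1 issues→FPMUL
[2] I1 reads · I2 issues→FPADD
[3] I3 issues→ALU
[4] I3 reads
[5] I3 exec-done
[7] I1 exec-done
[8] I1 writes R5
[9] I2 reads
[10] I3 writes R3
[12] I2 exec-done
[13] I2 writes R6
[14] I4 issues→FPMUL
[15] I4 reads · I5 issues→ALU
[16] I5 reads
[17] I5 exec-done
[18] I5 writes R1
[20] I4 exec-done
[21] I4 writes R6

cycle = 17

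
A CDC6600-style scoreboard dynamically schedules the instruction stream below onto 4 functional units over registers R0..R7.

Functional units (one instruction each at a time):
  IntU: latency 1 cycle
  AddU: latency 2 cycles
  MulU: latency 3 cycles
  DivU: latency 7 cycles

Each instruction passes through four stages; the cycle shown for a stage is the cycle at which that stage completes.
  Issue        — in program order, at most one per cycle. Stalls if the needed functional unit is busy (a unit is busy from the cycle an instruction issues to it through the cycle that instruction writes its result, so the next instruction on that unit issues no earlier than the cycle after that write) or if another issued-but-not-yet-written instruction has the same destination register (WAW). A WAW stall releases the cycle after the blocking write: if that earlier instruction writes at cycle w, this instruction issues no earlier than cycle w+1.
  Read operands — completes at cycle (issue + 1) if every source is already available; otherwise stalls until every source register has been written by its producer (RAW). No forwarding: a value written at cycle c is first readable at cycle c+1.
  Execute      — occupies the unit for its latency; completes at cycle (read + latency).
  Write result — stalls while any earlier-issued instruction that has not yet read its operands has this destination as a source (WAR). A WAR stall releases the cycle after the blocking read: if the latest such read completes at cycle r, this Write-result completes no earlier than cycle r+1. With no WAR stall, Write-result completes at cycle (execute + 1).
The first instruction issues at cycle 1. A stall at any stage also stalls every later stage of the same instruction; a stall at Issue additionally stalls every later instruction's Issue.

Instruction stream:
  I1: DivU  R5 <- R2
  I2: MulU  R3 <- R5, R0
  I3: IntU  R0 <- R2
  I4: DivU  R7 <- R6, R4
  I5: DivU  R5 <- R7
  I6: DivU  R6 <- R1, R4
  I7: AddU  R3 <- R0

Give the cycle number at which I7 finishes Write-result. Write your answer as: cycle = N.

cycle = 36

I1  is:1  ro:2  ex:9  wr:10
I2  is:2  ro:11  ex:14  wr:15  — RAW R5: wait I1 write@10
I3  is:3  ro:4  ex:5  wr:12  — WAR R0: wait I2 read@11
I4  is:11  ro:12  ex:19  wr:20  — struct: DivU busy until I1 writes@10
I5  is:21  ro:22  ex:29  wr:30  — struct: DivU busy until I4 writes@20
I6  is:31  ro:32  ex:39  wr:40  — struct: DivU busy until I5 writes@30
I7  is:32  ro:33  ex:35  wr:36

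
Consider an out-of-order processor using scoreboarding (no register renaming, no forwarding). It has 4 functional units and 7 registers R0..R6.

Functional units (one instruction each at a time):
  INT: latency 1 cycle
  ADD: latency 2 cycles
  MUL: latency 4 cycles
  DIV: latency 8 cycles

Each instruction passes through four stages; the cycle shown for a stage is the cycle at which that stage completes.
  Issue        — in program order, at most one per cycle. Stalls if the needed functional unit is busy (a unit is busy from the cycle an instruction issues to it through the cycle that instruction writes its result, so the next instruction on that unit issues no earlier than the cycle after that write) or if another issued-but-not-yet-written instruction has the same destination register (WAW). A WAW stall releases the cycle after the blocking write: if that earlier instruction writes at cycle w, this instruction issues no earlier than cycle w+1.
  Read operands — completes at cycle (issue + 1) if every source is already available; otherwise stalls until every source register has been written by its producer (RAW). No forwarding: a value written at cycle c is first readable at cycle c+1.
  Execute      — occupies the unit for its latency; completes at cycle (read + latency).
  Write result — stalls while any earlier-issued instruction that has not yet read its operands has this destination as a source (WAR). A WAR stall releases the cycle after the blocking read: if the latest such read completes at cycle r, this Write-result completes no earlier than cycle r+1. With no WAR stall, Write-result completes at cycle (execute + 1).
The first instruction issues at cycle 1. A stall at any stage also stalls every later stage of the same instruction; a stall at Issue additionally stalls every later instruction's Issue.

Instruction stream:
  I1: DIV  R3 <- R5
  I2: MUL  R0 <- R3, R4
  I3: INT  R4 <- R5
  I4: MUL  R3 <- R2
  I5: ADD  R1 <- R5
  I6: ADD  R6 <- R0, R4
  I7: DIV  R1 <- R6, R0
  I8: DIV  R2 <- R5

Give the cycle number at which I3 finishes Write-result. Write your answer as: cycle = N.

cycle 1: I1 dispatched to DIV
cycle 2: I1 operands ready | I2 dispatched to MUL
cycle 3: I3 dispatched to INT
cycle 4: I3 operands ready
cycle 5: I3 complete
cycle 10: I1 complete
cycle 11: R3←I1
cycle 12: I2 operands ready
cycle 13: R4←I3
cycle 16: I2 complete
cycle 17: R0←I2
cycle 18: I4 dispatched to MUL
cycle 19: I4 operands ready | I5 dispatched to ADD
cycle 20: I5 operands ready
cycle 22: I5 complete
cycle 23: I4 complete | R1←I5
cycle 24: R3←I4 | I6 dispatched to ADD
cycle 25: I6 operands ready | I7 dispatched to DIV
cycle 27: I6 complete
cycle 28: R6←I6
cycle 29: I7 operands ready
cycle 37: I7 complete
cycle 38: R1←I7
cycle 39: I8 dispatched to DIV
cycle 40: I8 operands ready
cycle 48: I8 complete
cycle 49: R2←I8

cycle = 13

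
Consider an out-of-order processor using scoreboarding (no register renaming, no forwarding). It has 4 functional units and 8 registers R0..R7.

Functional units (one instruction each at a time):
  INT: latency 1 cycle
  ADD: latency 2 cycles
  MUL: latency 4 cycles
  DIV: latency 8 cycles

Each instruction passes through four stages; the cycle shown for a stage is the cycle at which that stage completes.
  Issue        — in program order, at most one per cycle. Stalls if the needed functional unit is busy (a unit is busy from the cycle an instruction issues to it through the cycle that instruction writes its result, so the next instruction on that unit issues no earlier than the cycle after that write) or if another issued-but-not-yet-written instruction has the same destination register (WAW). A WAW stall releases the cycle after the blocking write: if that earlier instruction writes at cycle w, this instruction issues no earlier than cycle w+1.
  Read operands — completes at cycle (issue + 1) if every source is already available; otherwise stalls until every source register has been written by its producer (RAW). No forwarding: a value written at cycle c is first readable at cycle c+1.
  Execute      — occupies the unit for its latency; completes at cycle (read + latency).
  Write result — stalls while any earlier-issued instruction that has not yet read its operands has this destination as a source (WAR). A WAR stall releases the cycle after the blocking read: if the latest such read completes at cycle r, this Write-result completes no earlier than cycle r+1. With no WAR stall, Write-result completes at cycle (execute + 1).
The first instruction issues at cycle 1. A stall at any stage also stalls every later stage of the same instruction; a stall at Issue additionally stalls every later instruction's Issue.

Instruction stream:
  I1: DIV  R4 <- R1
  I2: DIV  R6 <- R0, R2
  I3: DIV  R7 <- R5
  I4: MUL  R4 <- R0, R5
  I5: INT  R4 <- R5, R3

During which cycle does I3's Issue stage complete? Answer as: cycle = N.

I1: IS=1 RO=2 EX=10 WR=11
I2: IS=12 RO=13 EX=21 WR=22  [struct: DIV busy until I1 writes@11]
I3: IS=23 RO=24 EX=32 WR=33  [struct: DIV busy until I2 writes@22]
I4: IS=24 RO=25 EX=29 WR=30
I5: IS=31 RO=32 EX=33 WR=34  [WAW R4: wait I4 write@30]

cycle = 23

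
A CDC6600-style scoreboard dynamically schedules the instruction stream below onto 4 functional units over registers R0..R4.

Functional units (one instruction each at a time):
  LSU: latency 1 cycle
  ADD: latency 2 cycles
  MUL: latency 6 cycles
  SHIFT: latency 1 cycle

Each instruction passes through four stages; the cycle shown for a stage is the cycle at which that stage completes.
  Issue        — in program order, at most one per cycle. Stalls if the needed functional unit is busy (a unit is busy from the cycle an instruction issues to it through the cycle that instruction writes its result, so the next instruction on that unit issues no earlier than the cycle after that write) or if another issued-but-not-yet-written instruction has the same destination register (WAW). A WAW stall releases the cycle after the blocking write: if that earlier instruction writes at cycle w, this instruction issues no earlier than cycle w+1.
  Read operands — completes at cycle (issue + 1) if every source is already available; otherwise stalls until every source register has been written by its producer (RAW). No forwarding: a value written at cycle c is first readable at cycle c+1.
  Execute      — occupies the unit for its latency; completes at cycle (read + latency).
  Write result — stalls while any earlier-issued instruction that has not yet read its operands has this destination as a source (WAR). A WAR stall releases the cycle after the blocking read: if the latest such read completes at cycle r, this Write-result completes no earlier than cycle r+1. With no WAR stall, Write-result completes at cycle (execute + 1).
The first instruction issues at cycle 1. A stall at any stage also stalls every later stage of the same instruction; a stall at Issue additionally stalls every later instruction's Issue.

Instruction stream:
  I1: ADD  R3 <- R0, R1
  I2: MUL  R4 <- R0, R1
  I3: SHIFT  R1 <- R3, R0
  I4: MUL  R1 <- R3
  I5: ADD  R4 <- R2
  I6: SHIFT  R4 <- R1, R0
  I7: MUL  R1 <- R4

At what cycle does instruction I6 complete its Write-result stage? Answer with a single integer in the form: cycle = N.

[1] I1 issues→ADD
[2] I1 reads | I2 issues→MUL
[3] I2 reads | I3 issues→SHIFT
[4] I1 exec-done
[5] I1 writes R3
[6] I3 reads
[7] I3 exec-done
[8] I3 writes R1
[9] I2 exec-done
[10] I2 writes R4
[11] I4 issues→MUL
[12] I4 reads | I5 issues→ADD
[13] I5 reads
[15] I5 exec-done
[16] I5 writes R4
[17] I6 issues→SHIFT
[18] I4 exec-done
[19] I4 writes R1
[20] I6 reads | I7 issues→MUL
[21] I6 exec-done
[22] I6 writes R4
[23] I7 reads
[29] I7 exec-done
[30] I7 writes R1

cycle = 22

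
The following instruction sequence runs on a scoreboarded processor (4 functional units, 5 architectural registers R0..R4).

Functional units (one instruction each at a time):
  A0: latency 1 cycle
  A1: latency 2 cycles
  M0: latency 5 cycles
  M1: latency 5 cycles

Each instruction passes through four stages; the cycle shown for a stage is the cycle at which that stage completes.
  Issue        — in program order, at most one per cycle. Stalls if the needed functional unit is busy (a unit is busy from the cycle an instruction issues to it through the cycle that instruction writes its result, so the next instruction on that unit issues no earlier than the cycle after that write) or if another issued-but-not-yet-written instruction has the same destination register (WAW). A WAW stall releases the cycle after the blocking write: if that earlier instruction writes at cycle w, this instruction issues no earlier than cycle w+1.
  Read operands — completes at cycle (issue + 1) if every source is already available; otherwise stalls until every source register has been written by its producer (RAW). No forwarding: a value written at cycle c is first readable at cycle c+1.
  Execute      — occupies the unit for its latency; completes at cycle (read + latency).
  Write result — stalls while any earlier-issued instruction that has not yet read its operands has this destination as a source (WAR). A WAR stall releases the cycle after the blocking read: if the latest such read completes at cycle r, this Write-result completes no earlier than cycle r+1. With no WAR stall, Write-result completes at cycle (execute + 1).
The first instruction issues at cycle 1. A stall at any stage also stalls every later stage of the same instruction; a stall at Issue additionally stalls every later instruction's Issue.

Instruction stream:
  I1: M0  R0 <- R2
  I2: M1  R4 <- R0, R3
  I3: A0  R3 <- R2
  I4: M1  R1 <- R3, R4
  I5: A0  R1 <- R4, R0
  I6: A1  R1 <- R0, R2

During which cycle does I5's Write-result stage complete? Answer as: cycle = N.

  I1 | 1 | 2 | 7 | 8
  I2 | 2 | 9 | 14 | 15   RAW R0: wait I1 write@8
  I3 | 3 | 4 | 5 | 10   WAR R3: wait I2 read@9
  I4 | 16 | 17 | 22 | 23   struct: M1 busy until I2 writes@15
  I5 | 24 | 25 | 26 | 27   WAW R1: wait I4 write@23
  I6 | 28 | 29 | 31 | 32   WAW R1: wait I5 write@27

cycle = 27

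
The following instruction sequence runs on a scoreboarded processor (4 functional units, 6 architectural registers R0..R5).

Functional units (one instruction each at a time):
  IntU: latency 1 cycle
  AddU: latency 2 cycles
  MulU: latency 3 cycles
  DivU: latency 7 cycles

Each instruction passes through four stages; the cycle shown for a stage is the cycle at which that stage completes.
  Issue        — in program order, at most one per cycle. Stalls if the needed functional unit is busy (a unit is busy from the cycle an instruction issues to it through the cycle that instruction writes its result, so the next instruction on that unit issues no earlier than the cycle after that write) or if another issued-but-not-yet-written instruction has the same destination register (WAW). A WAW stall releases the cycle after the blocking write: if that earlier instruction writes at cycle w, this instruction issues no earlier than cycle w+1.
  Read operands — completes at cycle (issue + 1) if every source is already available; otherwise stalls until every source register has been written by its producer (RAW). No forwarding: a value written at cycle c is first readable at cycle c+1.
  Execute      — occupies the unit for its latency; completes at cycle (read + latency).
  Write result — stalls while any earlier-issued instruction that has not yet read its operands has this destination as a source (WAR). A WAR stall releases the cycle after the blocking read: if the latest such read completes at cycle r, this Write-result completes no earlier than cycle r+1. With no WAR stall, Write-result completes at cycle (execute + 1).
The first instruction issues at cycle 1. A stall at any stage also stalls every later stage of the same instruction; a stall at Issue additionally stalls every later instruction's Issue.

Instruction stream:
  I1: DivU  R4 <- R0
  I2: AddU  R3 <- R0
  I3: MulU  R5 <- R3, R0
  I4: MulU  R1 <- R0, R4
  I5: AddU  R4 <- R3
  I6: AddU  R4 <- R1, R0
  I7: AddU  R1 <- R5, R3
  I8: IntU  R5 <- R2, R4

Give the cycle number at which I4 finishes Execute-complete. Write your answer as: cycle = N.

cycle 1: I1→DivU
cycle 2: I1 RO, I2→AddU
cycle 3: I2 RO, I3→MulU
cycle 5: I2 EX
cycle 6: I2 WR R3
cycle 7: I3 RO
cycle 9: I1 EX
cycle 10: I1 WR R4, I3 EX
cycle 11: I3 WR R5
cycle 12: I4→MulU
cycle 13: I4 RO, I5→AddU
cycle 14: I5 RO
cycle 16: I4 EX, I5 EX
cycle 17: I4 WR R1, I5 WR R4
cycle 18: I6→AddU
cycle 19: I6 RO
cycle 21: I6 EX
cycle 22: I6 WR R4
cycle 23: I7→AddU
cycle 24: I7 RO, I8→IntU
cycle 25: I8 RO
cycle 26: I7 EX, I8 EX
cycle 27: I7 WR R1, I8 WR R5

cycle = 16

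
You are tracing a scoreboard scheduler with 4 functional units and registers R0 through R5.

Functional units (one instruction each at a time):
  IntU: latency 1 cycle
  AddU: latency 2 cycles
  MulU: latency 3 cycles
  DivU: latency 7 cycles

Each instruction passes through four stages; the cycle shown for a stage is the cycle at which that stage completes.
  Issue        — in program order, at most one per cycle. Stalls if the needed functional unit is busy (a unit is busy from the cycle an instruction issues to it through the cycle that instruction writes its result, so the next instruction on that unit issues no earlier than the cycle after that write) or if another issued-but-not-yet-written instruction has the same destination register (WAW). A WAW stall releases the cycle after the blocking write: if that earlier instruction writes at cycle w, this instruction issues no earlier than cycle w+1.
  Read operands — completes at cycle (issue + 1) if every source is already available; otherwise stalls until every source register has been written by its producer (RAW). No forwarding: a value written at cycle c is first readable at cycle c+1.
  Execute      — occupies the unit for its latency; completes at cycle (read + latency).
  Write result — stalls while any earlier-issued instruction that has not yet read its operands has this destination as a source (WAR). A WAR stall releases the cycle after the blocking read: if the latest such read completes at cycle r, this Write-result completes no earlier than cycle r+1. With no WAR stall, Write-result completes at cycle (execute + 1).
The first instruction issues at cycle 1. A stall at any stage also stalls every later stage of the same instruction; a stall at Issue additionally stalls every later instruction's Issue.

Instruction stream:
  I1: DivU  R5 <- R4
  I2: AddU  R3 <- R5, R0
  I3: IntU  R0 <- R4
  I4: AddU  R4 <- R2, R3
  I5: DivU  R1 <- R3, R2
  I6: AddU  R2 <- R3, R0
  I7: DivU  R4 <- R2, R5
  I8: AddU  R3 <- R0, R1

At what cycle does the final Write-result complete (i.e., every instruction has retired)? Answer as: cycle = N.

cycle = 35

I1 -> (1, 2, 9, 10)
I2 -> (2, 11, 13, 14)  // RAW R5: wait I1 write@10
I3 -> (3, 4, 5, 12)  // WAR R0: wait I2 read@11
I4 -> (15, 16, 18, 19)  // struct: AddU busy until I2 writes@14
I5 -> (16, 17, 24, 25)
I6 -> (20, 21, 23, 24)  // struct: AddU busy until I4 writes@19
I7 -> (26, 27, 34, 35)  // struct: DivU busy until I5 writes@25
I8 -> (27, 28, 30, 31)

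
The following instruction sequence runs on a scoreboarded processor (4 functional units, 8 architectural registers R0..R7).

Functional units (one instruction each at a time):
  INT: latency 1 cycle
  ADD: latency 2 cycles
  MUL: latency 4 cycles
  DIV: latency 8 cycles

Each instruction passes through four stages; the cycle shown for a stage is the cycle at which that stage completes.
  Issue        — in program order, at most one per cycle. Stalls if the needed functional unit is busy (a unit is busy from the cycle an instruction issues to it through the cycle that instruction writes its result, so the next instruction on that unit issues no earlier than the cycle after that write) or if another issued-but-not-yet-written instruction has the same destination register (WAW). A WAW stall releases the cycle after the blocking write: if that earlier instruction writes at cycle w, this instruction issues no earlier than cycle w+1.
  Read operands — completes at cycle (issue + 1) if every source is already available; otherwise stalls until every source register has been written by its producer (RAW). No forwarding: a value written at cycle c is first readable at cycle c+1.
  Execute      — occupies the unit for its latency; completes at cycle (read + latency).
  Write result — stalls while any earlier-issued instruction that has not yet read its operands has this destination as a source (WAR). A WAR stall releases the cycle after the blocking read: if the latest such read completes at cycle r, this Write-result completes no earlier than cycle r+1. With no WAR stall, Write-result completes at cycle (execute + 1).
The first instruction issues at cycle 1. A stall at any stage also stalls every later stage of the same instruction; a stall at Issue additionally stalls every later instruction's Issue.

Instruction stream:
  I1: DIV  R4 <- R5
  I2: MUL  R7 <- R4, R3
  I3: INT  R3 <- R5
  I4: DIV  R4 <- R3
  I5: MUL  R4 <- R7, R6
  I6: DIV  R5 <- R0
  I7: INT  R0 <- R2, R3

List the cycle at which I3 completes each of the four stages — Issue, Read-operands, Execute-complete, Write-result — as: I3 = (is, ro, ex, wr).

c1: I1→DIV
c2: I1 RO; I2→MUL
c3: I3→INT
c4: I3 RO
c5: I3 EX
c10: I1 EX
c11: I1 WR R4
c12: I2 RO; I4→DIV
c13: I3 WR R3
c14: I4 RO
c16: I2 EX
c17: I2 WR R7
c22: I4 EX
c23: I4 WR R4
c24: I5→MUL
c25: I5 RO; I6→DIV
c26: I6 RO; I7→INT
c27: I7 RO
c28: I7 EX
c29: I5 EX; I7 WR R0
c30: I5 WR R4
c34: I6 EX
c35: I6 WR R5

I3 = (3, 4, 5, 13)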